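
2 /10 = 1 /5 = 0.20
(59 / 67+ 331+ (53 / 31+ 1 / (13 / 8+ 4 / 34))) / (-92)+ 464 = 20848633361 / 45286908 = 460.37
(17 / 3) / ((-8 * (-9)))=0.08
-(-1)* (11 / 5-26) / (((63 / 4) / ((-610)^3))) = 3086941600 / 9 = 342993511.11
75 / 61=1.23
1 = 1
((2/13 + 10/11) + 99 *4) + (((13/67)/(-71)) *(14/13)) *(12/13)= 270100612/680251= 397.06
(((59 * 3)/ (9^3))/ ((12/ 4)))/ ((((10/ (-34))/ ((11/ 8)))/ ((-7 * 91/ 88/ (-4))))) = -638911/ 933120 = -0.68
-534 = -534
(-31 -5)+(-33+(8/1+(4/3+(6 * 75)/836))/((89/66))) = -104300/1691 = -61.68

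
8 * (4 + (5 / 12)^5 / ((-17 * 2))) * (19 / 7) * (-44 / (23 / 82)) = -289958053363 / 21282912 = -13623.98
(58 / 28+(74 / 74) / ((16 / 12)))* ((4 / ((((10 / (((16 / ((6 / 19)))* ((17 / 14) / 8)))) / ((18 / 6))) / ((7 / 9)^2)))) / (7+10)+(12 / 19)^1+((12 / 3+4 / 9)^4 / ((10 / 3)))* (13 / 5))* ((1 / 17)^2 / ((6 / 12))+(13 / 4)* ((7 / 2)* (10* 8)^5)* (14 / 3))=377858282913726342053413 / 2521851570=149833672769934.81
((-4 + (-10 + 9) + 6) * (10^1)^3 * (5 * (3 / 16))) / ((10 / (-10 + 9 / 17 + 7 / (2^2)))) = -196875 / 272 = -723.81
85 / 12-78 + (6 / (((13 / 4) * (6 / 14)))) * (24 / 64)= -10811 / 156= -69.30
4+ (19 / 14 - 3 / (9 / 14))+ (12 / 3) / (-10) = 61 / 210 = 0.29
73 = 73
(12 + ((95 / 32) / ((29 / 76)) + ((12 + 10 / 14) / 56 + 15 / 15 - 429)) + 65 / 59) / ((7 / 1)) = -136453369 / 2347492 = -58.13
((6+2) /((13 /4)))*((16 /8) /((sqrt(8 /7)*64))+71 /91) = sqrt(14) /52+2272 /1183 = 1.99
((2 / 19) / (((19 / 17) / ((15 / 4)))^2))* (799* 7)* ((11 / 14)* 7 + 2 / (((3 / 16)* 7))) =5108905875 / 109744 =46552.94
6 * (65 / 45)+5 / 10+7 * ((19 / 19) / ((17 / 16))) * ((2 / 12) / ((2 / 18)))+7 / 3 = 21.38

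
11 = 11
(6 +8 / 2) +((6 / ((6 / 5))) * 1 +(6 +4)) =25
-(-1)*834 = 834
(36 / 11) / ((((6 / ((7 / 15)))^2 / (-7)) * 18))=-343 / 44550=-0.01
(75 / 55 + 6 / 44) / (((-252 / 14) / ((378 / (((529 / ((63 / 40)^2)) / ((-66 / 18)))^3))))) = 194177156693751 / 1212710002688000000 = 0.00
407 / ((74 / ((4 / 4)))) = 11 / 2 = 5.50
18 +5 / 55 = 199 / 11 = 18.09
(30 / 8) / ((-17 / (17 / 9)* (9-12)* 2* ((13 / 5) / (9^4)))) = 18225 / 104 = 175.24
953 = 953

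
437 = 437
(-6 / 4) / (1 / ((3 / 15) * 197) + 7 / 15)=-8865 / 2908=-3.05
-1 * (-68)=68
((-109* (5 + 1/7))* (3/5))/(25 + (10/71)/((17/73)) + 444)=-14208804/19838455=-0.72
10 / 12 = 5 / 6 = 0.83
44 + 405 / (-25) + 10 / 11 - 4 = 1359 / 55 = 24.71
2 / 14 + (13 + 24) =260 / 7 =37.14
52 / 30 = 26 / 15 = 1.73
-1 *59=-59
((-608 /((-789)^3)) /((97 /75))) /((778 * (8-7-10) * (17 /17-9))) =0.00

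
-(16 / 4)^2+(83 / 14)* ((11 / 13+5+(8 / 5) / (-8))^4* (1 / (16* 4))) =1249806957843 / 15994160000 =78.14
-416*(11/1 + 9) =-8320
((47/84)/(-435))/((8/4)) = -47/73080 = -0.00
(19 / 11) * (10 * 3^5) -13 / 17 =784747 / 187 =4196.51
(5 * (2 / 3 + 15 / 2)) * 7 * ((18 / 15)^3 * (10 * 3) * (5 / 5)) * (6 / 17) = 444528 / 85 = 5229.74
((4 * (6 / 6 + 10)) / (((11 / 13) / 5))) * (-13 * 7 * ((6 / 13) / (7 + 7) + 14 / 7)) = -48100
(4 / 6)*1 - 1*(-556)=1670 / 3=556.67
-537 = -537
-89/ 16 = -5.56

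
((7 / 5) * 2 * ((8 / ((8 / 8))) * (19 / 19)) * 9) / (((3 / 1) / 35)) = 2352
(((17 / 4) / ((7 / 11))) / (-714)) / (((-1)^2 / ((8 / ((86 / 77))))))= -121 / 1806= -0.07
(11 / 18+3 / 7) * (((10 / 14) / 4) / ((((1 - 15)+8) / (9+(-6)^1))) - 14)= -34453 / 2352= -14.65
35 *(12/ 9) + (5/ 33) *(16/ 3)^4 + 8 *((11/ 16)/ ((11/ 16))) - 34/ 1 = 382922/ 2673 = 143.26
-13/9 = -1.44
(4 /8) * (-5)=-5 /2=-2.50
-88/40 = -11/5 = -2.20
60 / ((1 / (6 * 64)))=23040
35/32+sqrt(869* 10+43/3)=35/32+sqrt(78339)/3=94.39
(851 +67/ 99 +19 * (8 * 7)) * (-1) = -189652/ 99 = -1915.68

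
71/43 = 1.65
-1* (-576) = 576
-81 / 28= -2.89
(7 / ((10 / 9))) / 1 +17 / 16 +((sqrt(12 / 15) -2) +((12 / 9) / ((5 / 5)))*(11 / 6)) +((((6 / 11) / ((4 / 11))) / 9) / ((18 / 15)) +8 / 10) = 2*sqrt(5) / 5 +2099 / 240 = 9.64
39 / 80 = 0.49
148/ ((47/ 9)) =1332/ 47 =28.34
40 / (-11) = -40 / 11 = -3.64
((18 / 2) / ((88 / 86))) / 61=387 / 2684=0.14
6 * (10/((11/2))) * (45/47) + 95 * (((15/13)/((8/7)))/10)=2154615/107536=20.04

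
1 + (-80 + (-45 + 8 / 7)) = -860 / 7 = -122.86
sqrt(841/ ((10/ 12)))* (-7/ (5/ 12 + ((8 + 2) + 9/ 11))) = -26796* sqrt(30)/ 7415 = -19.79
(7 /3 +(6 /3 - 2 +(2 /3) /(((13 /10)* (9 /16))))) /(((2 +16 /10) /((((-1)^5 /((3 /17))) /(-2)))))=96815 /37908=2.55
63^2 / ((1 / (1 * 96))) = 381024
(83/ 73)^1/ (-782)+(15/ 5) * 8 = 1369981/ 57086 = 24.00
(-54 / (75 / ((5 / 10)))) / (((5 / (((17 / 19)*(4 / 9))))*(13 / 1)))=-68 / 30875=-0.00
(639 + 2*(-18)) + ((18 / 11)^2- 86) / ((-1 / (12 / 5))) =485799 / 605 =802.97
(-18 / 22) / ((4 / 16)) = -36 / 11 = -3.27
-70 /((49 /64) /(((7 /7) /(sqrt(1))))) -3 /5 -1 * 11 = -3606 /35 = -103.03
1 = 1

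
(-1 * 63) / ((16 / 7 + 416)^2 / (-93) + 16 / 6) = 287091 / 8561032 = 0.03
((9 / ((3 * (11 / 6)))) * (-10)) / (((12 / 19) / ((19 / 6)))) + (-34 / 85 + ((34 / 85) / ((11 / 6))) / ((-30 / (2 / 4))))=-45347 / 550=-82.45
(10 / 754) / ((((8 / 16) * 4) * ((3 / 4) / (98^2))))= 96040 / 1131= 84.92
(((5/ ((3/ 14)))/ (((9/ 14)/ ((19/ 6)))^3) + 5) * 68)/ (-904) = -2804657195/ 13345074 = -210.16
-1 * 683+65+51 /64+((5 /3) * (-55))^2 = 4484491 /576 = 7785.57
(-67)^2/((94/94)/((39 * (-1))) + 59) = 175071/2300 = 76.12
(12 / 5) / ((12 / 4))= 4 / 5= 0.80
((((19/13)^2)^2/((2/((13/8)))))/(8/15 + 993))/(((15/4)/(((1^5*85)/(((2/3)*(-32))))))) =-33231855/8381924096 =-0.00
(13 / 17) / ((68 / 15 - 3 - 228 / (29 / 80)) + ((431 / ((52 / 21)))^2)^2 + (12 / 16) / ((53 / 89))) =2191400989440 / 2630268059908828140367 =0.00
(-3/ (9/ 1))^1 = -1/ 3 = -0.33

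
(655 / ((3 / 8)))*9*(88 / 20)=69168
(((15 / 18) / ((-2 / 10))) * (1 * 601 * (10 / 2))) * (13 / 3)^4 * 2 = -2145645125 / 243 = -8829815.33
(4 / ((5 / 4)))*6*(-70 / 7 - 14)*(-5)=2304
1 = 1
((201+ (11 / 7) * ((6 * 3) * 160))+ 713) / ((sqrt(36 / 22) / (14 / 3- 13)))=-475975 * sqrt(22) / 63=-35436.84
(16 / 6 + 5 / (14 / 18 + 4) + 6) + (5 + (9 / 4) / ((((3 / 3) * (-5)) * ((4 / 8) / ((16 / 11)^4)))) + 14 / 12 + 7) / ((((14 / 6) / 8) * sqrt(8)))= 1253 / 129 + 573389 * sqrt(2) / 73205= 20.79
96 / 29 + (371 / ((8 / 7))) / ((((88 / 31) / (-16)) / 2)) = -3656.10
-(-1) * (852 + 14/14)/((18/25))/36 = 21325/648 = 32.91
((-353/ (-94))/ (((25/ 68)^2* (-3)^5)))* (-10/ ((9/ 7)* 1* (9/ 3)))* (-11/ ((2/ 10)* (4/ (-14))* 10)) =219948652/ 38545875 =5.71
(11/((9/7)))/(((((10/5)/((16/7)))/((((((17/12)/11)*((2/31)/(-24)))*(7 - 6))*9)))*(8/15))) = -85/1488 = -0.06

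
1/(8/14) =7/4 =1.75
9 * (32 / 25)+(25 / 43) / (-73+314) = 2985169 / 259075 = 11.52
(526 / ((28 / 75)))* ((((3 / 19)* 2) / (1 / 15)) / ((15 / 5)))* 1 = 295875 / 133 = 2224.62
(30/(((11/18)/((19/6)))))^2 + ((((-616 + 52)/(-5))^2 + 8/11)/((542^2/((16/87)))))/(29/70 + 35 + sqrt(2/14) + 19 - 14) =8592681577953280132/355567341216505 - 13514368 * sqrt(7)/19394582248173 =24166.12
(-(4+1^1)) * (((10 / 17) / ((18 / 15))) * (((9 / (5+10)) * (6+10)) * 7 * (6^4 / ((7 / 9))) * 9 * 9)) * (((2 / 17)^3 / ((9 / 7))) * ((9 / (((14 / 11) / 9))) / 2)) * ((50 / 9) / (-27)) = 15396480000 / 83521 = 184342.62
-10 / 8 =-5 / 4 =-1.25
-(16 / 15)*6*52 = -1664 / 5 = -332.80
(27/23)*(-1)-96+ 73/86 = -190531/1978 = -96.33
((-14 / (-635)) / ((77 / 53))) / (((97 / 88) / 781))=662288 / 61595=10.75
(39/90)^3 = 2197/27000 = 0.08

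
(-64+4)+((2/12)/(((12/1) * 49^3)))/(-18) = -9148386241/152473104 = -60.00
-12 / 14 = -6 / 7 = -0.86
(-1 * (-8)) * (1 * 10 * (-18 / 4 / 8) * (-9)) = 405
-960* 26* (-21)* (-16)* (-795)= 6667315200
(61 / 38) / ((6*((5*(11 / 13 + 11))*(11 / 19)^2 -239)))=-15067 / 12341484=-0.00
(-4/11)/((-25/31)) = 124/275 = 0.45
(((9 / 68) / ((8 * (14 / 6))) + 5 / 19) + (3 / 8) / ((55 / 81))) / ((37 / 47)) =153836029 / 147236320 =1.04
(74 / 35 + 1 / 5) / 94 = 81 / 3290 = 0.02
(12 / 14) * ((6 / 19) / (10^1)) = 18 / 665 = 0.03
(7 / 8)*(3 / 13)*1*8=21 / 13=1.62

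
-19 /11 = -1.73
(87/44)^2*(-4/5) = -7569/2420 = -3.13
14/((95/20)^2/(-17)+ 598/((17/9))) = 3808/85751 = 0.04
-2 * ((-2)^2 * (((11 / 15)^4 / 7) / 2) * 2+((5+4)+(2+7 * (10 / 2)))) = -32719628 / 354375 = -92.33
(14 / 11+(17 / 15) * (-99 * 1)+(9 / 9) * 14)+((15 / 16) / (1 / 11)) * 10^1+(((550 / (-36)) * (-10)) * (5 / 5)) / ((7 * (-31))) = 4720831 / 859320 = 5.49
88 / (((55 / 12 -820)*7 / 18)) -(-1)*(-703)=-48170993 / 68495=-703.28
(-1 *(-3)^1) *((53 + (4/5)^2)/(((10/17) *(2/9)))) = 615519/500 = 1231.04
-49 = -49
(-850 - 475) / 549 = -1325 / 549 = -2.41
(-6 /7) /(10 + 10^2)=-3 /385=-0.01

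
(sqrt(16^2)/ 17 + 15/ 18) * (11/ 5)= 1991/ 510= 3.90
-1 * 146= -146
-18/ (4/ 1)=-9/ 2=-4.50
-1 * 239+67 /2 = -411 /2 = -205.50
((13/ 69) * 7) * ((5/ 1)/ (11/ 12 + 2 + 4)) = 1820/ 1909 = 0.95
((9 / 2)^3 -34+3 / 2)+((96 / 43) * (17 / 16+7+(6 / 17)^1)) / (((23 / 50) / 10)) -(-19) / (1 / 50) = 190600097 / 134504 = 1417.06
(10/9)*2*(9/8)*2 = 5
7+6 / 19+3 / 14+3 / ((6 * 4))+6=14529 / 1064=13.66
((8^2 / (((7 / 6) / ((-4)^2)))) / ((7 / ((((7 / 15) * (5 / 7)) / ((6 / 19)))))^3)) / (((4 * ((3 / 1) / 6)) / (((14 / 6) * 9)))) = 877952 / 27783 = 31.60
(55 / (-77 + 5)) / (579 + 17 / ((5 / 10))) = -55 / 44136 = -0.00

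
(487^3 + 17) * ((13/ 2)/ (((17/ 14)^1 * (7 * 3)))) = 500505720/ 17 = 29441512.94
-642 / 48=-13.38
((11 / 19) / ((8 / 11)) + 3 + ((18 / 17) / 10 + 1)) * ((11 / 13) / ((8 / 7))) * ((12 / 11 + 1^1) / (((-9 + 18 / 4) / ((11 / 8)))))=-12462527 / 5374720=-2.32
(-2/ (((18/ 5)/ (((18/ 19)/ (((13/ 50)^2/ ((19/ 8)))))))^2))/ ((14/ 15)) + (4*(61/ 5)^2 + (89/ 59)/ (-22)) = 5347353503403/ 12975262300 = 412.12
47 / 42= 1.12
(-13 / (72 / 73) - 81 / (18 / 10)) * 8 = -4189 / 9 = -465.44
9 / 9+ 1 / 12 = 13 / 12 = 1.08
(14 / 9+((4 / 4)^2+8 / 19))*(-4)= -2036 / 171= -11.91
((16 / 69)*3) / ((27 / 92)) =2.37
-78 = -78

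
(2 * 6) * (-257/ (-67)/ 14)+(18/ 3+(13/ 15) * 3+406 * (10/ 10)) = 979947/ 2345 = 417.89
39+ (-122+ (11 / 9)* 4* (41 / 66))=-2159 / 27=-79.96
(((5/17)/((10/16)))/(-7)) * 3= -24/119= -0.20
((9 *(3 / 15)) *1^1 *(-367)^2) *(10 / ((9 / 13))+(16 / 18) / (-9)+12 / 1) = 287426326 / 45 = 6387251.69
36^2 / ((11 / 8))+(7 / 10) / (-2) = 207283 / 220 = 942.20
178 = 178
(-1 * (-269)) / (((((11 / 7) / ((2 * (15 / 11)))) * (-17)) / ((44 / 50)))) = -22596 / 935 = -24.17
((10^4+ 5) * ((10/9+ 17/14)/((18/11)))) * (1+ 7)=21497410/189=113742.91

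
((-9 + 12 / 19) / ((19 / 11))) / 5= -1749 / 1805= -0.97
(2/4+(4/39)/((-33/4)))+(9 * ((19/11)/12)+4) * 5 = 138815/5148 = 26.96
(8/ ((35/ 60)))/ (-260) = -24/ 455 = -0.05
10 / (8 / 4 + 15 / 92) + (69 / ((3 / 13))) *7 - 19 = 413646 / 199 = 2078.62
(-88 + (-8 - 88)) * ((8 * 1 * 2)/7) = -2944/7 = -420.57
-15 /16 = -0.94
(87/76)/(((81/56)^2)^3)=0.13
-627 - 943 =-1570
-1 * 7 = -7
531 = 531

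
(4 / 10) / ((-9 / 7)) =-14 / 45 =-0.31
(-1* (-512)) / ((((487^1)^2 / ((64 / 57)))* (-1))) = -32768 / 13518633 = -0.00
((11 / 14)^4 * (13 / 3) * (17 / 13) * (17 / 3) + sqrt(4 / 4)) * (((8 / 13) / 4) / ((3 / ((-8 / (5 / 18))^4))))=9111218577408 / 19508125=467047.38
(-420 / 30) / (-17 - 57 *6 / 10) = 35 / 128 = 0.27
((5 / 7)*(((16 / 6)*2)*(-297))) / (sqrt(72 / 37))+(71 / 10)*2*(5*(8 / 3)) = 568 / 3 - 660*sqrt(74) / 7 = -621.74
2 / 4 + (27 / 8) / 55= 0.56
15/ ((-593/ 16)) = -240/ 593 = -0.40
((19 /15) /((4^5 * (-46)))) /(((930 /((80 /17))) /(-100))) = 95 /6981696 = 0.00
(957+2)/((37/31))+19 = 30432/37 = 822.49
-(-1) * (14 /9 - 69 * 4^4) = -158962 /9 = -17662.44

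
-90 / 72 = -5 / 4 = -1.25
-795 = -795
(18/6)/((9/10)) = 10/3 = 3.33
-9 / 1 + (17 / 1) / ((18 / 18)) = 8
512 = 512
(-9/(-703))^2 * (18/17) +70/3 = 588113084/25204659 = 23.33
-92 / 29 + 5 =53 / 29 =1.83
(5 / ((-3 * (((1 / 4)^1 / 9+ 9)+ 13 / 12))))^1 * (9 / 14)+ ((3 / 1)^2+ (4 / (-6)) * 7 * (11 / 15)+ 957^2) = 915854.47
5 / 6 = 0.83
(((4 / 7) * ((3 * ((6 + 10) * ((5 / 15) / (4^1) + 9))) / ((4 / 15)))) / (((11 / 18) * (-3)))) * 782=-30685680 / 77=-398515.32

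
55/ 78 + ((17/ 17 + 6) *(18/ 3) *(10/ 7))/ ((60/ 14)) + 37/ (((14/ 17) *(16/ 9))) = 349243/ 8736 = 39.98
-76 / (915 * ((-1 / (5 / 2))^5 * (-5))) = -2375 / 1464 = -1.62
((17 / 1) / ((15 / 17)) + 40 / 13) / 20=4357 / 3900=1.12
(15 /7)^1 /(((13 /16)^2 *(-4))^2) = 61440 /199927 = 0.31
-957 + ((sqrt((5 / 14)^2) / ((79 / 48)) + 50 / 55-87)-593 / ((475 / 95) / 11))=-71398419 / 30415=-2347.47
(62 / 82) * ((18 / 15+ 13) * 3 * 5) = 6603 / 41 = 161.05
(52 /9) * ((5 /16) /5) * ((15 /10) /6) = 0.09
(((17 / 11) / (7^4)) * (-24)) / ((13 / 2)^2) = -0.00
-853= -853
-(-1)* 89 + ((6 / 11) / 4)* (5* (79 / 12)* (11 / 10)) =1503 / 16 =93.94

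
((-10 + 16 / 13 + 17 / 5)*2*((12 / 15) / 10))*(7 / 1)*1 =-9772 / 1625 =-6.01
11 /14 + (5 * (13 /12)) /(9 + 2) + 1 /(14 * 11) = 1.28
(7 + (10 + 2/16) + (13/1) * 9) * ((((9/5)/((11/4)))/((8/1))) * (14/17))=67599/7480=9.04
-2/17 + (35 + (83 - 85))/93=125/527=0.24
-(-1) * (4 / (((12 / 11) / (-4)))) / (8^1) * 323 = -3553 / 6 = -592.17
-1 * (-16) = 16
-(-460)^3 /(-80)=-1216700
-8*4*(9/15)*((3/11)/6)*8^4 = -196608/55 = -3574.69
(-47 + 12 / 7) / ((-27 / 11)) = 3487 / 189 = 18.45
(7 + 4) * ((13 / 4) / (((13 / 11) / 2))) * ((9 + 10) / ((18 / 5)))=11495 / 36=319.31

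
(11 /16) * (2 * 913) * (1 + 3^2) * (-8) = -100430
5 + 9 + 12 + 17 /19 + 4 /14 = 3615 /133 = 27.18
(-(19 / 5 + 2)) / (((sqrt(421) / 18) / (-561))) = 292842 * sqrt(421) / 2105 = 2854.45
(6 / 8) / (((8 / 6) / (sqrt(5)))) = 9*sqrt(5) / 16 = 1.26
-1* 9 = -9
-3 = -3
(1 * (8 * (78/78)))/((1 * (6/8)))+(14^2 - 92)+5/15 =115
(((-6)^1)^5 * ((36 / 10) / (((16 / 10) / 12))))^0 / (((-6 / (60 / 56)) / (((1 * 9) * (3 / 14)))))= -135 / 392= -0.34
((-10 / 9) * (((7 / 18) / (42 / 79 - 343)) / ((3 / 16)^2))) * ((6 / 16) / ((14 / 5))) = 0.00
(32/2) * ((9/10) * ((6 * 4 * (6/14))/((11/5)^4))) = 648000/102487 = 6.32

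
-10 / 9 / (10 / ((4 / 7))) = -4 / 63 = -0.06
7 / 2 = 3.50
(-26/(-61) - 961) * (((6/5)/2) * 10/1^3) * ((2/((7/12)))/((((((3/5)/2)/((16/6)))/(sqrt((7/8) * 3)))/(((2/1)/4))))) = -9375200 * sqrt(42)/427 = -142290.96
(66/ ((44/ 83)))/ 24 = 83/ 16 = 5.19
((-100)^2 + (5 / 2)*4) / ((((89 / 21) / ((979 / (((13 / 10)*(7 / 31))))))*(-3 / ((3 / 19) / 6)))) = -1312850 / 19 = -69097.37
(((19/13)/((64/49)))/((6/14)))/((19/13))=343/192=1.79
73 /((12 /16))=292 /3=97.33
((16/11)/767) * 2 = 32/8437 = 0.00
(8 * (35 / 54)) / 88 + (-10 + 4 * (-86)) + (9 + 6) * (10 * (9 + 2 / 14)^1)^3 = 2335630927337 / 203742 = 11463669.38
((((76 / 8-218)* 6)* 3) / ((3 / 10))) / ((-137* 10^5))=1251 / 1370000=0.00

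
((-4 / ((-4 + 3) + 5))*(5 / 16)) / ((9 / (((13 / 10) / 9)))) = -13 / 2592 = -0.01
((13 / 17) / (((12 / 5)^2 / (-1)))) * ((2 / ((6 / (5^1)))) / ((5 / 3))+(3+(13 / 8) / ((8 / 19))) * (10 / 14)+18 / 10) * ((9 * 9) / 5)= -2017899 / 121856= -16.56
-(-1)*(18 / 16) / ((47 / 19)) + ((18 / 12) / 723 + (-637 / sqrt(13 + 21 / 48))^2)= 588315520049 / 19482440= 30197.22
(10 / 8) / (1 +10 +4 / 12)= 15 / 136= 0.11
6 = 6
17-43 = -26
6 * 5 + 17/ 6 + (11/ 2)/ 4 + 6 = 965/ 24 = 40.21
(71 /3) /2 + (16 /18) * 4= 15.39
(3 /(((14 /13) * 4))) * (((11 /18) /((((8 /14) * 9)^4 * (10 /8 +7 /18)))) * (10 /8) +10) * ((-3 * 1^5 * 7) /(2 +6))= -25767026155 /1409384448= -18.28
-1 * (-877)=877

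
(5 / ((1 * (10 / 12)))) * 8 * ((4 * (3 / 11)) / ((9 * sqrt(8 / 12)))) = 32 * sqrt(6) / 11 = 7.13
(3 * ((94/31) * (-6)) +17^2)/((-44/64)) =-116272/341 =-340.97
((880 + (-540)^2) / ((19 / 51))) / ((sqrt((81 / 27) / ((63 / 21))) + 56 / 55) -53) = -205101600 / 13319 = -15399.17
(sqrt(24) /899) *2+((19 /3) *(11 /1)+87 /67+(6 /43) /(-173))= 4 *sqrt(6) /899+106108690 /1495239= 70.98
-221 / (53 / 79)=-329.42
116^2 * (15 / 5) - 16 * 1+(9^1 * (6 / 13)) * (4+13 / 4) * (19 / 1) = 1064029 / 26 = 40924.19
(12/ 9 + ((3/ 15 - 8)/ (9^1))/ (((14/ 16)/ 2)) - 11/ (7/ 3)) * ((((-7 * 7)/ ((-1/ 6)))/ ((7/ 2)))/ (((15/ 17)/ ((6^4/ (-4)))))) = 4134672/ 25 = 165386.88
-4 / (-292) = 1 / 73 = 0.01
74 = 74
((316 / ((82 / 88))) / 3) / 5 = 22.61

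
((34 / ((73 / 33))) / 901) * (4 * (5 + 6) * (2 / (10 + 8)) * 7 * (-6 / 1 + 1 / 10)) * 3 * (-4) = 799568 / 19345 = 41.33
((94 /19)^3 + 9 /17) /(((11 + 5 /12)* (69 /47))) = 2666151892 /367416053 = 7.26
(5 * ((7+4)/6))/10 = 11/12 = 0.92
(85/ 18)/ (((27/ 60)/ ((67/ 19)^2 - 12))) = 133450/ 29241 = 4.56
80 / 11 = 7.27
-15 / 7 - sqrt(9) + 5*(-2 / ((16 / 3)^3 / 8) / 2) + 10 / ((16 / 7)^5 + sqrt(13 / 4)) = -82623298410928339 / 15749437608995328 - 5649504980*sqrt(13) / 4394374332867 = -5.25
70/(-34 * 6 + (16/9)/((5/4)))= -1575/4558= -0.35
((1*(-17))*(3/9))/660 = -17/1980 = -0.01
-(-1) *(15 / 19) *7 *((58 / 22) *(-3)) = -9135 / 209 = -43.71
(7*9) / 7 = 9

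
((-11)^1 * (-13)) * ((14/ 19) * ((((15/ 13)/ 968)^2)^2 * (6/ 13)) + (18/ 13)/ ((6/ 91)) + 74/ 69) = 2358368707701484807529/ 747179337943593984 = 3156.36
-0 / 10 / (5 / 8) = 0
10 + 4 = 14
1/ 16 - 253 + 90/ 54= -12061/ 48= -251.27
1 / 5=0.20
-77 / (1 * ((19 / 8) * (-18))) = 308 / 171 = 1.80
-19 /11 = -1.73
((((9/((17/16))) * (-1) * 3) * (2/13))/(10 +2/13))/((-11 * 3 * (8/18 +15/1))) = 0.00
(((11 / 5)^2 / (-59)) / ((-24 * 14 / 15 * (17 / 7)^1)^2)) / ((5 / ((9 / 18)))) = -121 / 43650560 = -0.00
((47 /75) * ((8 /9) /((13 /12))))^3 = 3402072064 /25025203125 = 0.14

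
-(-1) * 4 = 4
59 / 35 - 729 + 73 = -22901 / 35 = -654.31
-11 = -11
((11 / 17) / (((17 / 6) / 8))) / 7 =528 / 2023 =0.26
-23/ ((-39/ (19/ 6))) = 437/ 234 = 1.87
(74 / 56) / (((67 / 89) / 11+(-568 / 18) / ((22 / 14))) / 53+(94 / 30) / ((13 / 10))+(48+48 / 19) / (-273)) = 4267757637 / 5967065684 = 0.72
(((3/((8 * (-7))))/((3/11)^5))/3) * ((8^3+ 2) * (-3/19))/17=41390107/732564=56.50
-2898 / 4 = -724.50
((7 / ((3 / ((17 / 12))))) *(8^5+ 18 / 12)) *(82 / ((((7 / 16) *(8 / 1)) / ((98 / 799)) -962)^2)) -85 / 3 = -111527509019 / 6148284921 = -18.14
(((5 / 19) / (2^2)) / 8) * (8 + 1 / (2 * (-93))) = 7435 / 113088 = 0.07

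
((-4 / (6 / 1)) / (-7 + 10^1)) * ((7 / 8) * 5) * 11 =-385 / 36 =-10.69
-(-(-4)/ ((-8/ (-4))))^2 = -4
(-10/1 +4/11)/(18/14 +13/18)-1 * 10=-41186/2783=-14.80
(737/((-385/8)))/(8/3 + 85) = -1608/9205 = -0.17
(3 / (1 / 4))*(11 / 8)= 33 / 2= 16.50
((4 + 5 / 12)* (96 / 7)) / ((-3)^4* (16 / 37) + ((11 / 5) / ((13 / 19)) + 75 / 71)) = 36200060 / 23486603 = 1.54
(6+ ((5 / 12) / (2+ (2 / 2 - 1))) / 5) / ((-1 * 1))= -145 / 24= -6.04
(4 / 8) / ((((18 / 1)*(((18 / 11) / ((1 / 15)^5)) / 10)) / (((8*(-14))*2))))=-616 / 12301875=-0.00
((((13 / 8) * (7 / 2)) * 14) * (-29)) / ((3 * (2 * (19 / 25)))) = -461825 / 912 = -506.39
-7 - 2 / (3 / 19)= -59 / 3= -19.67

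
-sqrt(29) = -5.39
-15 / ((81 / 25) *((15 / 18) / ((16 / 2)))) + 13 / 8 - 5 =-3443 / 72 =-47.82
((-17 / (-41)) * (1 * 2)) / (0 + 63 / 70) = 340 / 369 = 0.92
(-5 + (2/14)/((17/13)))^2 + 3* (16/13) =5083140/184093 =27.61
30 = 30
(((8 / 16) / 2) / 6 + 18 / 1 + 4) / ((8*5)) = 529 / 960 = 0.55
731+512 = 1243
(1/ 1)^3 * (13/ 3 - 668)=-1991/ 3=-663.67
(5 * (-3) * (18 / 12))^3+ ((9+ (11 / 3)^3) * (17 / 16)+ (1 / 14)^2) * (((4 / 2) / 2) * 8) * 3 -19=-35008157 / 3528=-9922.95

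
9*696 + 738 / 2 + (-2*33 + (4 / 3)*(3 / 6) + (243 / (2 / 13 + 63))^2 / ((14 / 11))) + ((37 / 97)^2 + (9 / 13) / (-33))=250612640676257045 / 38090362924614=6579.42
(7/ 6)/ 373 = 7/ 2238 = 0.00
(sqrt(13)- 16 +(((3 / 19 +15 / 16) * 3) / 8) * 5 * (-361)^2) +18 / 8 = sqrt(13) +34258945 / 128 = 267651.61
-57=-57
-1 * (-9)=9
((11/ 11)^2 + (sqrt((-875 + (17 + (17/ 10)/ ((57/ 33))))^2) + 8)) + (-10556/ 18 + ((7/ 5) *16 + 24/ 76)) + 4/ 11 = 302.65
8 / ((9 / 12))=32 / 3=10.67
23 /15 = 1.53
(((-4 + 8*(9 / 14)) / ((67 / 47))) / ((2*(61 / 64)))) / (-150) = -6016 / 2145675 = -0.00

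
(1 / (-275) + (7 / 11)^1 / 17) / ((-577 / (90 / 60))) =-237 / 2697475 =-0.00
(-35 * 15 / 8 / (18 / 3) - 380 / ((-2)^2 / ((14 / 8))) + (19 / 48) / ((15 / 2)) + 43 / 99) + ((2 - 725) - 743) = -1642.70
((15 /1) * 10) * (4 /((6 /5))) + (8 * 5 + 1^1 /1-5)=536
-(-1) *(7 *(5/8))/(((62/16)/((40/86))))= 700/1333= 0.53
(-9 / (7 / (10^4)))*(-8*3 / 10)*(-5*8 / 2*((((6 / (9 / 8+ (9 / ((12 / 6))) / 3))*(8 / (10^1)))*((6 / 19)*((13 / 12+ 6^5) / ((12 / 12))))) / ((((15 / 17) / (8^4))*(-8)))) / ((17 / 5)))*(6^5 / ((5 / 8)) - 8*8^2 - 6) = 5250707478282240000 / 931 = 5639857656586723.95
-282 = -282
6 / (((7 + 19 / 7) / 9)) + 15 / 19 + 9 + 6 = 21.35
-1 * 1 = -1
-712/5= -142.40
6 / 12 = 1 / 2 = 0.50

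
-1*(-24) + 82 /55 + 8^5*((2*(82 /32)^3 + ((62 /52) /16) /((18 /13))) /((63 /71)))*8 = 310541889974 /31185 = 9958053.23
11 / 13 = 0.85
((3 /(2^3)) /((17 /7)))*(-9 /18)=-21 /272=-0.08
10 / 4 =5 / 2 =2.50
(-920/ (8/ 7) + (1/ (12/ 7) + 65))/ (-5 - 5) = 8873/ 120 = 73.94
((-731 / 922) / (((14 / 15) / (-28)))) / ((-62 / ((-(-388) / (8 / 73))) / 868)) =-543502155 / 461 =-1178963.46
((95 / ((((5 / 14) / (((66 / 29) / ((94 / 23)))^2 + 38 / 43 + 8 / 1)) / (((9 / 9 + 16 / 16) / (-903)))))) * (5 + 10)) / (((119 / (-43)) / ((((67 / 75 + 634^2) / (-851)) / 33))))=-10451637386524052 / 24872303680785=-420.21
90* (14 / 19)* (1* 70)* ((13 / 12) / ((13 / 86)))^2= 4530050 / 19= 238423.68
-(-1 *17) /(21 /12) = 68 /7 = 9.71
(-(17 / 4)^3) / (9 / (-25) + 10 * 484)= -0.02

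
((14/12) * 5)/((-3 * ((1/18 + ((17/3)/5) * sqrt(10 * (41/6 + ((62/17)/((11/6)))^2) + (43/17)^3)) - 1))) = -3850 * sqrt(11286496146)/2640784327 - 30597875/2640784327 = -0.17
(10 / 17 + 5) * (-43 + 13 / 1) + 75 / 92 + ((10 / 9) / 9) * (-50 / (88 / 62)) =-238544675 / 1393524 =-171.18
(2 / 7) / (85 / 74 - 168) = -148 / 86429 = -0.00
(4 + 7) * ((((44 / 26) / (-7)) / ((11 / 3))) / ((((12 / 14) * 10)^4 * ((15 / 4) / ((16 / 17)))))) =-3773 / 111881250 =-0.00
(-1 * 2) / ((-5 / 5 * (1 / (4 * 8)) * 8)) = 8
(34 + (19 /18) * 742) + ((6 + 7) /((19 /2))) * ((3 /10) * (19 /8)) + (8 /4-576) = 87911 /360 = 244.20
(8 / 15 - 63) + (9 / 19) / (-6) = -35651 / 570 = -62.55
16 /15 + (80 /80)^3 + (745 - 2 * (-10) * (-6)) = 9406 /15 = 627.07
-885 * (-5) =4425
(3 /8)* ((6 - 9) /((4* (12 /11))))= -33 /128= -0.26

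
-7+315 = 308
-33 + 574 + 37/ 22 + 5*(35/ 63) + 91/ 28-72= 188777/ 396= 476.71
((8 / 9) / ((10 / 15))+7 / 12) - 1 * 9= -85 / 12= -7.08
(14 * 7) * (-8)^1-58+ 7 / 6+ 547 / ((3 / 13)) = 3059 / 2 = 1529.50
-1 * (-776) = 776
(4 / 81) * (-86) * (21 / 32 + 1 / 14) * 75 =-175225 / 756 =-231.78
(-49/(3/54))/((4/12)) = -2646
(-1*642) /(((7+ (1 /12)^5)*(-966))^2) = -1104192995328 /78643130204130625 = -0.00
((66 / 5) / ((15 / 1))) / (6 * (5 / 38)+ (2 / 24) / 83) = 416328 / 373975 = 1.11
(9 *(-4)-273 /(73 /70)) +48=-18234 /73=-249.78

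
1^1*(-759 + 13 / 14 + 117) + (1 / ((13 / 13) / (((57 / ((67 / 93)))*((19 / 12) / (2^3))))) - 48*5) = -12988109 / 15008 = -865.41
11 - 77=-66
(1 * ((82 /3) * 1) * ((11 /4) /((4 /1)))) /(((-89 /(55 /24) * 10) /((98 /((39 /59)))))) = -14342251 /1999296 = -7.17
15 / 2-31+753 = 1459 / 2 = 729.50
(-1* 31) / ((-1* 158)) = 0.20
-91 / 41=-2.22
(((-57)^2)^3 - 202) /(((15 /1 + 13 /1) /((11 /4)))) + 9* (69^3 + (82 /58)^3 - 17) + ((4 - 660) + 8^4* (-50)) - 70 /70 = 9208531051147009 /2731568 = 3371152045.69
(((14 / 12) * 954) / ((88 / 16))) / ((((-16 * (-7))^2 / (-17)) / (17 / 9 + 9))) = -2.99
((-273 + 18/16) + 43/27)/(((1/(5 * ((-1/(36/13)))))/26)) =49331945/3888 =12688.26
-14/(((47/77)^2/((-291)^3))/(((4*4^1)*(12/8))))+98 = 22223066238.62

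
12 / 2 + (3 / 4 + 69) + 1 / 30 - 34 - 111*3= -17473 / 60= -291.22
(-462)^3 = -98611128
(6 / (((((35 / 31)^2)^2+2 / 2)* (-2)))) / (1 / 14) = -19393941 / 1212073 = -16.00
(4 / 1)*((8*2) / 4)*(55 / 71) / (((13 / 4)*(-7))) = -3520 / 6461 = -0.54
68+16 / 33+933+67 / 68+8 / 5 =11265667 / 11220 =1004.07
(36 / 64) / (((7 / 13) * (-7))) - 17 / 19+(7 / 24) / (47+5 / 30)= -4374865 / 4215568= -1.04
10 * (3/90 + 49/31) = 1501/93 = 16.14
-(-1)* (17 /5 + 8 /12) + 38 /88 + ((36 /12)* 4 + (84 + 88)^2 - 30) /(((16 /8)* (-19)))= -9700369 /12540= -773.55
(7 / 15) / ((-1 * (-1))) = 7 / 15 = 0.47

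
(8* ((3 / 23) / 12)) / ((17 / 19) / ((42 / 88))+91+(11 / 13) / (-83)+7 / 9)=2583126 / 2781732493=0.00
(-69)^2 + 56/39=185735/39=4762.44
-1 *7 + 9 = 2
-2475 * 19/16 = -47025/16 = -2939.06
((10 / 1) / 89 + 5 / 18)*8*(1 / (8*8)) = 625 / 12816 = 0.05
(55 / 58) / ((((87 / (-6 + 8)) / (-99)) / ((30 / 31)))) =-54450 / 26071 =-2.09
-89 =-89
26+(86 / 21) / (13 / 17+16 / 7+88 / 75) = 26.97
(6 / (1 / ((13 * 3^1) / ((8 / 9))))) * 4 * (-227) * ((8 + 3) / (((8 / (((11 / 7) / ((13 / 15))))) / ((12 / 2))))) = -100117215 / 28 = -3575614.82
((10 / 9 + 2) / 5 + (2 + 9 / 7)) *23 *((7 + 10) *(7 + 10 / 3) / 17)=877703 / 945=928.79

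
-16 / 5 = -3.20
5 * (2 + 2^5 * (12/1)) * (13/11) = 2280.91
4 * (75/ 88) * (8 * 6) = 1800/ 11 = 163.64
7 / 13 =0.54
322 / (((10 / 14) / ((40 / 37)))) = 18032 / 37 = 487.35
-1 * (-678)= 678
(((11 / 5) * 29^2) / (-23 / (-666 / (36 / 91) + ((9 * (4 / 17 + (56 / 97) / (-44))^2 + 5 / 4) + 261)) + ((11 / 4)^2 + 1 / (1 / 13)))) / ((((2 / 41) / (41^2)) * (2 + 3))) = 619658.72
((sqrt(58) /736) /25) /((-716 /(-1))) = sqrt(58) /13174400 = 0.00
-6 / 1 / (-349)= 6 / 349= 0.02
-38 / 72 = -19 / 36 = -0.53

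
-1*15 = -15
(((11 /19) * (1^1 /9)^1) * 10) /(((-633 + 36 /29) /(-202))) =644380 /3132891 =0.21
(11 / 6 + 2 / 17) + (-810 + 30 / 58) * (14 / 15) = -2229049 / 2958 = -753.57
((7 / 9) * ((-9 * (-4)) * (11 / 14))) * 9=198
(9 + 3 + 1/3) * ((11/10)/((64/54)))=3663/320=11.45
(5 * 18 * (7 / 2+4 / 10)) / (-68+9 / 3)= -27 / 5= -5.40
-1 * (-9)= 9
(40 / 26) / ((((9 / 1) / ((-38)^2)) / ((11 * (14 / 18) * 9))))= 2223760 / 117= 19006.50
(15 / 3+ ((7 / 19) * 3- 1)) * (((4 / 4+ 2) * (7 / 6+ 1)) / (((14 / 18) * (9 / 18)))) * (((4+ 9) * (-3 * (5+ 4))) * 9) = -35851491 / 133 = -269560.08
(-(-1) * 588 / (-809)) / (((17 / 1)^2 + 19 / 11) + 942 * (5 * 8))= -1078 / 56316917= -0.00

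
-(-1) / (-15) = -1 / 15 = -0.07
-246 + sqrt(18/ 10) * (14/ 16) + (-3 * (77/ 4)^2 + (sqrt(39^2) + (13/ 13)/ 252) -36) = -1365521/ 1008 + 21 * sqrt(5)/ 40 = -1353.51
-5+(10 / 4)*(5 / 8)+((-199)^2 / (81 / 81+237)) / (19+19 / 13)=1188767 / 253232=4.69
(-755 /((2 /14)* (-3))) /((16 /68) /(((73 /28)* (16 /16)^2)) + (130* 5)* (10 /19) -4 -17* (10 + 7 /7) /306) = 106812870 /20468321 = 5.22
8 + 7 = 15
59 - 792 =-733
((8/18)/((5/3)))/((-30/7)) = -14/225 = -0.06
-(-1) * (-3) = -3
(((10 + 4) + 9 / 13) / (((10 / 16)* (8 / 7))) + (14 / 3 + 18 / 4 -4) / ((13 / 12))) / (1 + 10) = 1647 / 715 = 2.30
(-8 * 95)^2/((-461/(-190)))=109744000/461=238056.40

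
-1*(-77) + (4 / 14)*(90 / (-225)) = 2691 / 35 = 76.89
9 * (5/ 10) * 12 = 54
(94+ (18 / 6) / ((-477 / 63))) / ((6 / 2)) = 4961 / 159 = 31.20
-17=-17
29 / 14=2.07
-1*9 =-9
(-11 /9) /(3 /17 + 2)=-187 /333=-0.56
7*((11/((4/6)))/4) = 231/8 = 28.88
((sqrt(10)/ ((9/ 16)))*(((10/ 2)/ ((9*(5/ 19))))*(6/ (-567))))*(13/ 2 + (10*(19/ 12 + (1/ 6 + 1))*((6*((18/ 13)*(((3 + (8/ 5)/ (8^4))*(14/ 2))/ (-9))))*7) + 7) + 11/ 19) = 235093123*sqrt(10)/ 1592136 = 466.94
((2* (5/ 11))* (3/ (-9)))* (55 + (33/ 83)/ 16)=-33215/ 1992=-16.67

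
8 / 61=0.13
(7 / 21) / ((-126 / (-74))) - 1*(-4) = 793 / 189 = 4.20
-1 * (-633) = 633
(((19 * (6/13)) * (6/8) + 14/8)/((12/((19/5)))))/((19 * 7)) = 433/21840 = 0.02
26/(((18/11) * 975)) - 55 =-37114/675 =-54.98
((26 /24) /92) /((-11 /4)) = -13 /3036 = -0.00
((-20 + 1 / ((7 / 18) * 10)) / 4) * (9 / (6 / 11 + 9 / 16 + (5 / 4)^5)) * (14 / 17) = -35025408 / 3982675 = -8.79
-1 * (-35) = 35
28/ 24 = 1.17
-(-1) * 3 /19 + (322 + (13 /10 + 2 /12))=92233 /285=323.62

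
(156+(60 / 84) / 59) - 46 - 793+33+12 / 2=-265967 / 413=-643.99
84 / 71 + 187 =13361 / 71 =188.18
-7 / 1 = -7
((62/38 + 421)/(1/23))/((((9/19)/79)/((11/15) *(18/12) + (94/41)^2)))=51967019467/5043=10304782.76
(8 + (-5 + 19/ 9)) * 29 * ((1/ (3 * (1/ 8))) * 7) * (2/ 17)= 149408/ 459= 325.51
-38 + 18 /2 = -29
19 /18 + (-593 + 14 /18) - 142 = -4399 /6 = -733.17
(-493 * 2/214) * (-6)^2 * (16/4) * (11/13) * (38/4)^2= -70477308/1391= -50666.65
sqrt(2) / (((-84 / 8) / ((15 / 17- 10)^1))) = 310*sqrt(2) / 357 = 1.23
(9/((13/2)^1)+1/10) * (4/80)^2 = 193/52000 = 0.00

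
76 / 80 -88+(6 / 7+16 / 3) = -33961 / 420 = -80.86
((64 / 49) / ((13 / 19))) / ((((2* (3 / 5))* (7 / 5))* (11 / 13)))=15200 / 11319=1.34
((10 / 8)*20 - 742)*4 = -2868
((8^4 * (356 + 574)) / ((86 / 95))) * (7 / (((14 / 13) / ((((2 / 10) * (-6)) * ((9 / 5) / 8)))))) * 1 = -317551104 / 43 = -7384909.40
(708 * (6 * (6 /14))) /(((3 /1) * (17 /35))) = 21240 /17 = 1249.41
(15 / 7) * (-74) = -1110 / 7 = -158.57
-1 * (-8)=8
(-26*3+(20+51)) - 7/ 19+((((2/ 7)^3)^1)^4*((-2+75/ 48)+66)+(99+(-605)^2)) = 96282983493293752/ 262984456819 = 366116.63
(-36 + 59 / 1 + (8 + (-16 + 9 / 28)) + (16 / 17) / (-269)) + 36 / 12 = 2345501 / 128044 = 18.32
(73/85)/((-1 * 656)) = -73/55760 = -0.00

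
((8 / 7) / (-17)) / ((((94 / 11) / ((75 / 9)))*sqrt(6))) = -550*sqrt(6) / 50337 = -0.03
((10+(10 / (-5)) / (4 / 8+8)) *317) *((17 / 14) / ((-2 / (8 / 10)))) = -52622 / 35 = -1503.49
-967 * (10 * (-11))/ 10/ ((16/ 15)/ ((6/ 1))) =478665/ 8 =59833.12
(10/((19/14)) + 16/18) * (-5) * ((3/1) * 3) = -7060/19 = -371.58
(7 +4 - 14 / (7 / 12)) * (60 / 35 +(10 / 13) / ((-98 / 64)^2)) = -63748 / 2401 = -26.55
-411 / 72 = -5.71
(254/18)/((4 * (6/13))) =1651/216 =7.64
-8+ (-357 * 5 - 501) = -2294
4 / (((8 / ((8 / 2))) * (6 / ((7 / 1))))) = 7 / 3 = 2.33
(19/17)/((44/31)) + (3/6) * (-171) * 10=-854.21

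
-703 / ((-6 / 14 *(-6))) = -4921 / 18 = -273.39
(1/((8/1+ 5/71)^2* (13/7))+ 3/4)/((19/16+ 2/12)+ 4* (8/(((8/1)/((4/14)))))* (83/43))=15586958716/73182454683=0.21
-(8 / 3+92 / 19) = -428 / 57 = -7.51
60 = 60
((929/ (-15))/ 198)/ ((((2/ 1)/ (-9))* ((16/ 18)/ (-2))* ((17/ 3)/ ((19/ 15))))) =-52953/ 74800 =-0.71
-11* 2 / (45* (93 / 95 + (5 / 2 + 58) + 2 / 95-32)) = -44 / 2655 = -0.02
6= 6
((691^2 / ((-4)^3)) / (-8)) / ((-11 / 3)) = -1432443 / 5632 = -254.34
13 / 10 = 1.30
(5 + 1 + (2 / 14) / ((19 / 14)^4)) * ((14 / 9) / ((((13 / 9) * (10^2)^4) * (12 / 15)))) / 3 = 2755949 / 101650380000000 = 0.00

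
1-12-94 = -105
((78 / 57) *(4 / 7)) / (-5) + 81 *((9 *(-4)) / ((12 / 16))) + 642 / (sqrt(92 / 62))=-2585624 / 665 + 321 *sqrt(1426) / 23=-3361.12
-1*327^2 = -106929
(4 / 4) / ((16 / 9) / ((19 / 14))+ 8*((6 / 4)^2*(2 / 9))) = 171 / 908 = 0.19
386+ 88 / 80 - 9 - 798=-419.90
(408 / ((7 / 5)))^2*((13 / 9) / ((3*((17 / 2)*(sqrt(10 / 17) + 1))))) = 12022400 / 1029 - 707200*sqrt(170) / 1029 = 2722.68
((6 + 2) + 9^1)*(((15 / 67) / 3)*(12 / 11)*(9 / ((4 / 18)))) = 41310 / 737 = 56.05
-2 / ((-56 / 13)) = 13 / 28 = 0.46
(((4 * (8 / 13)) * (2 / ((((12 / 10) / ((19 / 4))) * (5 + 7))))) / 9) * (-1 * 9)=-190 / 117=-1.62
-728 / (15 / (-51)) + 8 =12416 / 5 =2483.20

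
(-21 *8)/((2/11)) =-924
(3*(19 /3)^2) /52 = 361 /156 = 2.31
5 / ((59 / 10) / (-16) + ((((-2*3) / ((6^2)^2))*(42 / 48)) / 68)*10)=-1468800 / 108499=-13.54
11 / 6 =1.83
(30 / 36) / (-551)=-5 / 3306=-0.00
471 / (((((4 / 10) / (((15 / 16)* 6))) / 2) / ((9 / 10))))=190755 / 16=11922.19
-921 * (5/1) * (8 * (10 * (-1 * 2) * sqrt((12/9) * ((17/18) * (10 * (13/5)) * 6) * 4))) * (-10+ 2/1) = -165230217.85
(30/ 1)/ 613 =30/ 613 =0.05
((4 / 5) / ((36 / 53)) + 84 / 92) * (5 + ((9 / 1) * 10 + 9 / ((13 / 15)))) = 592936 / 2691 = 220.34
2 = 2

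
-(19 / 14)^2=-361 / 196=-1.84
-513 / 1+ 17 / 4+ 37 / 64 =-508.17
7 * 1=7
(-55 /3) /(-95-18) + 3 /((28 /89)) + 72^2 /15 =16862441 /47460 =355.30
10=10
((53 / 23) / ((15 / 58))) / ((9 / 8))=24592 / 3105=7.92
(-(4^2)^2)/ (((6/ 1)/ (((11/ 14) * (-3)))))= 704/ 7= 100.57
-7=-7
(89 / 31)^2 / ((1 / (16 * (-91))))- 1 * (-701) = -10859315 / 961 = -11300.02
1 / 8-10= -79 / 8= -9.88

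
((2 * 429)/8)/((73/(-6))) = -1287/146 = -8.82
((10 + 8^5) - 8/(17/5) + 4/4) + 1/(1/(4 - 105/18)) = 3343031/102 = 32774.81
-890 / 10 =-89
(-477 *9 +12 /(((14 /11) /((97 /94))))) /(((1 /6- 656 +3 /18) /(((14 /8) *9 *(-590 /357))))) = -1870707690 /11001431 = -170.04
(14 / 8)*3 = 21 / 4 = 5.25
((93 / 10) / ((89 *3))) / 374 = 31 / 332860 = 0.00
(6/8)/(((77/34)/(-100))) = -33.12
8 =8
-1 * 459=-459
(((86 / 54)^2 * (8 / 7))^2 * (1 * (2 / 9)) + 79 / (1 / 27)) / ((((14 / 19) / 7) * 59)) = 9506444372519 / 27655126758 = 343.75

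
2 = 2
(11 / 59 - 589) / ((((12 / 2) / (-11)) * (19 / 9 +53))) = 286605 / 14632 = 19.59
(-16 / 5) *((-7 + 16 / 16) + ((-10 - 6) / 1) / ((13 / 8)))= 3296 / 65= 50.71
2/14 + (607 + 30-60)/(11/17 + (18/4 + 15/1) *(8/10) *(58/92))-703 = -92924395/143444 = -647.81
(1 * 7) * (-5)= -35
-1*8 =-8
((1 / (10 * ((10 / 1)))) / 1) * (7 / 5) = 7 / 500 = 0.01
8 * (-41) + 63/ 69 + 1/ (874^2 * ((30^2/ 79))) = -224868488321/ 687488400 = -327.09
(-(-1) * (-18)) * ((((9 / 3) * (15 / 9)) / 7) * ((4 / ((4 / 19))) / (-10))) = 171 / 7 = 24.43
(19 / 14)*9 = 171 / 14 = 12.21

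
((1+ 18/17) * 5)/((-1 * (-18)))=175/306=0.57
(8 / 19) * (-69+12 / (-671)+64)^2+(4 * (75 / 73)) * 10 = 32284363376 / 624484267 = 51.70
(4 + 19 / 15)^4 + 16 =39760081 / 50625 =785.38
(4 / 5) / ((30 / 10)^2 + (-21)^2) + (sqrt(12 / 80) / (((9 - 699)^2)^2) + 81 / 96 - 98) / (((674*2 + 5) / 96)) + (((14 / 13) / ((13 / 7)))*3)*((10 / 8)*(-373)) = -140281285499 / 171492750 + sqrt(15) / 31946473659375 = -818.00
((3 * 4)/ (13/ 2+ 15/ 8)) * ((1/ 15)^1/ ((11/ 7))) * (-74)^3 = -90770176/ 3685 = -24632.34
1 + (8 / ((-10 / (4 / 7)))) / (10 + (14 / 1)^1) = 103 / 105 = 0.98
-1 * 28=-28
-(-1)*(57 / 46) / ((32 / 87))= 4959 / 1472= 3.37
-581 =-581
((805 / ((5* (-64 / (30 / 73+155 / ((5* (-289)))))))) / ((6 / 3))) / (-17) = 1031527 / 45907072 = 0.02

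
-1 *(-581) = 581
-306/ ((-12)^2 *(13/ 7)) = -119/ 104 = -1.14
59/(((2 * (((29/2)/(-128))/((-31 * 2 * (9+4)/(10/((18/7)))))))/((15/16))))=10271664/203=50599.33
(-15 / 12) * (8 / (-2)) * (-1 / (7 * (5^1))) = -0.14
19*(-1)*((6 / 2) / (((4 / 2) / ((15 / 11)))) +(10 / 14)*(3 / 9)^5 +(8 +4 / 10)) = -198.52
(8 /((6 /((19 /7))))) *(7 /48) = 19 /36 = 0.53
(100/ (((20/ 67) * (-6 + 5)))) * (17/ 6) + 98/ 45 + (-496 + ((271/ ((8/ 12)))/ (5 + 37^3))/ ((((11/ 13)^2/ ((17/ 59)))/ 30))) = -3913636748444/ 2712355965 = -1442.89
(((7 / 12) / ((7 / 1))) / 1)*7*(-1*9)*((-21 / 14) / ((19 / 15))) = 945 / 152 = 6.22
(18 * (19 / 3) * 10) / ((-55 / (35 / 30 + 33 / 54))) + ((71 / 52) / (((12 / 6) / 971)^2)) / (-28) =-2216158447 / 192192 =-11530.96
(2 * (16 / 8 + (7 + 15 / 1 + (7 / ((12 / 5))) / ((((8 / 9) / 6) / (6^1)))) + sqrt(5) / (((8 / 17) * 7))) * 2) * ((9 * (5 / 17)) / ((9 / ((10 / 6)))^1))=25 * sqrt(5) / 42 + 9475 / 34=280.01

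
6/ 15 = 0.40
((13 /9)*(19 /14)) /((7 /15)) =1235 /294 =4.20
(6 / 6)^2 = 1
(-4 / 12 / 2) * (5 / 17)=-0.05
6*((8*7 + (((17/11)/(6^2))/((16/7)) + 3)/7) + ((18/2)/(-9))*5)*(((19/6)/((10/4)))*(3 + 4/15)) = 303383507/237600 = 1276.87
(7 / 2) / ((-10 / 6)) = -21 / 10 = -2.10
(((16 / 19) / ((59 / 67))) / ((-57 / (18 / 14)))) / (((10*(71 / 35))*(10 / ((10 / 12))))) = -134 / 1512229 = -0.00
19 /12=1.58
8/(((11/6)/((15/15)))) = 48/11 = 4.36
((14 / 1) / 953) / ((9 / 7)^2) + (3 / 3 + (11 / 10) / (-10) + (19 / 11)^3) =62182190887 / 10274388300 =6.05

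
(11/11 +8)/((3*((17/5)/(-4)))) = -60/17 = -3.53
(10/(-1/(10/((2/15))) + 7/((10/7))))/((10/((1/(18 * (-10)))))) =-5/4398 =-0.00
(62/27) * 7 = 434/27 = 16.07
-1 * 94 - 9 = -103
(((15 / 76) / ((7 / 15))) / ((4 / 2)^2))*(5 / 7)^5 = 703125 / 35765296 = 0.02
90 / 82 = 45 / 41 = 1.10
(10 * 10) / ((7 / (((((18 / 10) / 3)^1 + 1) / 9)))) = 160 / 63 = 2.54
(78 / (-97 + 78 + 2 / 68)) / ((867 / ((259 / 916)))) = -3367 / 2510985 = -0.00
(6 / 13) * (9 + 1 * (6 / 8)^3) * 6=5427 / 208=26.09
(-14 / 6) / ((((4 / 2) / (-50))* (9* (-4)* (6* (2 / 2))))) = -175 / 648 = -0.27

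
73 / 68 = 1.07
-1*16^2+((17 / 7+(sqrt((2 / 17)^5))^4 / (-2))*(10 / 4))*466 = 36314098124612477 / 14111957303143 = 2573.29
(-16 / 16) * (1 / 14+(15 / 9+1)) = -115 / 42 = -2.74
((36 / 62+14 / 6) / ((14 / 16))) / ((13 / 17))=36856 / 8463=4.35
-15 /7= -2.14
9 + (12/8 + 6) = 33/2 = 16.50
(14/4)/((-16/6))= -21/16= -1.31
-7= -7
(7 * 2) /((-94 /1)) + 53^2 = 132016 /47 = 2808.85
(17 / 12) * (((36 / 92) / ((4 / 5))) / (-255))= -1 / 368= -0.00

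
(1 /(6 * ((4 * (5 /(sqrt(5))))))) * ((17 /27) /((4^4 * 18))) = 17 * sqrt(5) /14929920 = 0.00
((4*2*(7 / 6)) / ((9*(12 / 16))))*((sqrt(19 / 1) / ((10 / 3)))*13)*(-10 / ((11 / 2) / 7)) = -20384*sqrt(19) / 297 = -299.16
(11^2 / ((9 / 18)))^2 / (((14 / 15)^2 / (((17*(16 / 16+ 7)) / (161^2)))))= 448014600 / 1270129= 352.73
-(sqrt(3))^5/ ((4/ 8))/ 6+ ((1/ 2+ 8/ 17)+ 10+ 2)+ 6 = 645/ 34-3* sqrt(3) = 13.77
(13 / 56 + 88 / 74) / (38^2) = 155 / 157472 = 0.00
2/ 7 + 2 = 16/ 7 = 2.29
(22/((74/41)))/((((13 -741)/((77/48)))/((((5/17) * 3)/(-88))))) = 2255/8373248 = 0.00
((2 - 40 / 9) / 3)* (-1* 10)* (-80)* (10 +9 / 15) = -186560 / 27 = -6909.63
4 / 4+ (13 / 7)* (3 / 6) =27 / 14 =1.93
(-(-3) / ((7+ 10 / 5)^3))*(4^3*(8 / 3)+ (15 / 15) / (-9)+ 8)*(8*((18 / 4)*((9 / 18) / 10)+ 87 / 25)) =396929 / 18225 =21.78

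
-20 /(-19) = 20 /19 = 1.05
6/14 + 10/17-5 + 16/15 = -5206/1785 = -2.92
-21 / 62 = -0.34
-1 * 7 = -7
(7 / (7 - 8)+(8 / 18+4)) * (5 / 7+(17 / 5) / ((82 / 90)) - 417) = 2723269 / 2583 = 1054.30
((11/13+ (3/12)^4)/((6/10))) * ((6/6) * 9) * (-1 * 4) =-42435/832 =-51.00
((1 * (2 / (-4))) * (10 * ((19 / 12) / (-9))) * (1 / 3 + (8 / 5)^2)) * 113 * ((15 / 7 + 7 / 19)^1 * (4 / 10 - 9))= -6211.12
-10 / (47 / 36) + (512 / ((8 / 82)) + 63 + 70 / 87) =5304.15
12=12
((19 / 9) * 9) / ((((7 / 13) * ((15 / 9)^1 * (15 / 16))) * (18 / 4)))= 7904 / 1575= 5.02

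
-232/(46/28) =-3248/23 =-141.22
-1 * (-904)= 904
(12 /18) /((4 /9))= 3 /2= 1.50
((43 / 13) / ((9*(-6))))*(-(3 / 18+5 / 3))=473 / 4212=0.11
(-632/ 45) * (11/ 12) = -1738/ 135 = -12.87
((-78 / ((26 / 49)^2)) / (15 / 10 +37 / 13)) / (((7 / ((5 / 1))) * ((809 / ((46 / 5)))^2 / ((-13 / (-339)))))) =-9435244 / 41785339445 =-0.00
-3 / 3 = -1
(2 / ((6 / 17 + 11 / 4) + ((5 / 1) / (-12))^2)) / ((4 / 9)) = 11016 / 8021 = 1.37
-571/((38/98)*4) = -27979/76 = -368.14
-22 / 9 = -2.44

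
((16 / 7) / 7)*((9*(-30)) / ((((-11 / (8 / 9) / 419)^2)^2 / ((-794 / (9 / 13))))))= 208497032069226168320 / 1568973483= 132887543561.64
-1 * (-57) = 57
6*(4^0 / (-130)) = -3 / 65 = -0.05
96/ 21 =32/ 7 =4.57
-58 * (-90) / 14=2610 / 7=372.86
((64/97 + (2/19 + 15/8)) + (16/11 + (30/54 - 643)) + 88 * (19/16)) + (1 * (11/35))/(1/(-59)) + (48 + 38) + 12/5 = -4740888091/10217592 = -463.99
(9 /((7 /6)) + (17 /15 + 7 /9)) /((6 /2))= 3032 /945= 3.21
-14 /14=-1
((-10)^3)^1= -1000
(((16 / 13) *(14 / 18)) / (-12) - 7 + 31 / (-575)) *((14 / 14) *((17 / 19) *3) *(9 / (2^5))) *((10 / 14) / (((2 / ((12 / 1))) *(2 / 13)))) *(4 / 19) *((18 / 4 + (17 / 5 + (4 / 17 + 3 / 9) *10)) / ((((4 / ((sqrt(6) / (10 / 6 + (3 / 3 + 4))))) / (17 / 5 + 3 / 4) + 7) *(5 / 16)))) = -142.69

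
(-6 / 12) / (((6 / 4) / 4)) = -4 / 3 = -1.33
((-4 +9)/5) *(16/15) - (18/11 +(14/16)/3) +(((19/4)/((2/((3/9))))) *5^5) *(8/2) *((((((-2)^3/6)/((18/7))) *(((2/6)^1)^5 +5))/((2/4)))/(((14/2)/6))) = -127074486619/2886840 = -44018.54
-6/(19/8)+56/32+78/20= 1187/380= 3.12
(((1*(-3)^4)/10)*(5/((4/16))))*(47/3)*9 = 22842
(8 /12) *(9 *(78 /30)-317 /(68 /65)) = -95069 /510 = -186.41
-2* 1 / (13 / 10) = -20 / 13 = -1.54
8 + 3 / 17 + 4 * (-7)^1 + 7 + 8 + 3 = -31 / 17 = -1.82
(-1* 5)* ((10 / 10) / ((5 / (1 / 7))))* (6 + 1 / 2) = -13 / 14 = -0.93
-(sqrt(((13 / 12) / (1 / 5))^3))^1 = -65 * sqrt(195) / 72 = -12.61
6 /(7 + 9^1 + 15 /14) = 84 /239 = 0.35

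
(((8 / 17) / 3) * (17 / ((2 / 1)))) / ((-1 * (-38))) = 2 / 57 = 0.04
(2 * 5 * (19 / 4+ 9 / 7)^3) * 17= 410278765 / 10976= 37379.63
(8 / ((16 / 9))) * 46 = 207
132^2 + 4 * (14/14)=17428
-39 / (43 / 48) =-1872 / 43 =-43.53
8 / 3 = 2.67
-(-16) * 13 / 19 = 208 / 19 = 10.95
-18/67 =-0.27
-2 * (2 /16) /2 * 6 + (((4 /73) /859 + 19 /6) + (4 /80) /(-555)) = 420524242 /174011925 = 2.42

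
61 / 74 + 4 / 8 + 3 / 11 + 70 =71.60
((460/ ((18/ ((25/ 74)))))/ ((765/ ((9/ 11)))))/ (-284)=-575/ 17684964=-0.00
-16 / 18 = -8 / 9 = -0.89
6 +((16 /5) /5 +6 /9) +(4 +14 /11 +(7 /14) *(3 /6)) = 42337 /3300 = 12.83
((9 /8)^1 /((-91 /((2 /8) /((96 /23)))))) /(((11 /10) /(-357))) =17595 /73216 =0.24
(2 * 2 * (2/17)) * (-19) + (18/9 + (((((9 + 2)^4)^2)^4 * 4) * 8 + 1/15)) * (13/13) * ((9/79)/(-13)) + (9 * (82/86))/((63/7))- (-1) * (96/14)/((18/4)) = -46672932501778613599311465265022667028528/78827385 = -592090331320500021652519200000000.00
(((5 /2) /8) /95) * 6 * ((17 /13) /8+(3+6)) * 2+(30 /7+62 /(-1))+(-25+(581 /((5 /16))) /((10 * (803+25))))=-23515094389 /286322400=-82.13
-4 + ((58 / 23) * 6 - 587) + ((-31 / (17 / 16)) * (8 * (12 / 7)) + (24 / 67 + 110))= -158741263 / 183379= -865.65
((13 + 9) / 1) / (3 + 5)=11 / 4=2.75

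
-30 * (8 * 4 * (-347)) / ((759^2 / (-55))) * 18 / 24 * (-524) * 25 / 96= 56821250 / 17457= 3254.93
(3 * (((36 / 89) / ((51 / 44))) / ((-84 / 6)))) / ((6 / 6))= -792 / 10591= -0.07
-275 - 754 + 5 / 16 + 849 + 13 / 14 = -20021 / 112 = -178.76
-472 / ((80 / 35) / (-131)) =54103 / 2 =27051.50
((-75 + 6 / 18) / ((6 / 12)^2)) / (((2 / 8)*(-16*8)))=28 / 3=9.33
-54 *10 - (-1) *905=365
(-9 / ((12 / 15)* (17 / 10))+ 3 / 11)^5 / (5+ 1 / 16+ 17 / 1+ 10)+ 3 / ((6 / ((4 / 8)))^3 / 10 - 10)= -51555108109391319 / 160754580964021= -320.71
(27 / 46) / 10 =27 / 460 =0.06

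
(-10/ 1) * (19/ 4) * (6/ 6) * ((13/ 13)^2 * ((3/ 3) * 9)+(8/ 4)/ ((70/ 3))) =-3021/ 7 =-431.57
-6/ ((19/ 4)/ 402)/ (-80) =603/ 95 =6.35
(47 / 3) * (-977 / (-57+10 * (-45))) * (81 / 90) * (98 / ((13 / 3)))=6750093 / 10985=614.48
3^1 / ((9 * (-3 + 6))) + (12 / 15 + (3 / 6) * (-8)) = -139 / 45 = -3.09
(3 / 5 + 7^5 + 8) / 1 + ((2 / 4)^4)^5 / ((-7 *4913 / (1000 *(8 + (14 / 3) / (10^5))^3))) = 16815.60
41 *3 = 123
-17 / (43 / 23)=-391 / 43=-9.09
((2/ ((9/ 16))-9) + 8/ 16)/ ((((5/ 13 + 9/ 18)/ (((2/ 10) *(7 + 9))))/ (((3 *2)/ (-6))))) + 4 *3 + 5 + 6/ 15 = 36521/ 1035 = 35.29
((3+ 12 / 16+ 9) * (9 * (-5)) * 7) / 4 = -16065 / 16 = -1004.06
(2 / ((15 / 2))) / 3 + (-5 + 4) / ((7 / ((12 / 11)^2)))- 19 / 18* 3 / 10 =-60647 / 152460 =-0.40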